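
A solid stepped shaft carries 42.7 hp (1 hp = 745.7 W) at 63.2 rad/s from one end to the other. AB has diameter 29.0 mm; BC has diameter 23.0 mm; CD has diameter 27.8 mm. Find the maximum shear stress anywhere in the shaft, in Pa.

ω = 63.2 rad/s, so T = P/ω = 42.7×745.7 / 63.20 = 503.8 N·m.
Under the same torque, τ_max = 16T/(πd³) is largest where d is smallest — segment BC (d = 23.0 mm).
τ_max = 16·503.8/(π·(0.0230)³) = 2.109×10^8 Pa.

2.11e8 Pa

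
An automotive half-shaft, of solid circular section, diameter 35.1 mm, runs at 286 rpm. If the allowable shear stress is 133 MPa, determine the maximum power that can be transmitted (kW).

33.8 kW

J = πd⁴/32 = π(0.0351)⁴/32 = 1.490×10^-7 m⁴.
T_max = τ_allow·J/r = 1.33×10^8 × 1.490×10^-7 / 0.0175 = 1129 N·m.
ω = 2π·286/60 = 29.95 rad/s, so P_max = T_max·ω = 3.382×10^4 W.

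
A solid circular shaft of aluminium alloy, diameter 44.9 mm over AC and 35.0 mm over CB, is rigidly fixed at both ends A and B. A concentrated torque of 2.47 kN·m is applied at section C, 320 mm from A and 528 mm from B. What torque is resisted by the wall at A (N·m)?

2020 N·m

Compatibility: T_A·a/J_AC = T_B·b/J_CB with T_A + T_B = T₀.
J_AC = 3.99×10^-7 m⁴, J_CB = 1.47×10^-7 m⁴, so T_A = T₀·(J_AC/a)/((J_AC/a)+(J_CB/b)) = 2018 N·m, T_B = 451.6 N·m.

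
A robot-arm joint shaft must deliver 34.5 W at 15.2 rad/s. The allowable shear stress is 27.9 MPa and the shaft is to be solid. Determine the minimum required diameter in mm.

ω = 15.2 rad/s, so T = P/ω = 34.5 / 15.20 = 2.270 N·m.
For a solid shaft τ_max = 16T/(πd³), so d = (16T/(π τ_allow))^(1/3) = (16·2.270/(π·2.79×10^7))^(1/3) = 0.007455 m.

7.45 mm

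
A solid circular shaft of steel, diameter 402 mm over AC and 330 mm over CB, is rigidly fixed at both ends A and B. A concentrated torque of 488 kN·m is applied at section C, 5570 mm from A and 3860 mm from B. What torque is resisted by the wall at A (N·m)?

Compatibility: T_A·a/J_AC = T_B·b/J_CB with T_A + T_B = T₀.
J_AC = 2.56×10^-3 m⁴, J_CB = 1.16×10^-3 m⁴, so T_A = T₀·(J_AC/a)/((J_AC/a)+(J_CB/b)) = 294800 N·m, T_B = 193200 N·m.

295000 N·m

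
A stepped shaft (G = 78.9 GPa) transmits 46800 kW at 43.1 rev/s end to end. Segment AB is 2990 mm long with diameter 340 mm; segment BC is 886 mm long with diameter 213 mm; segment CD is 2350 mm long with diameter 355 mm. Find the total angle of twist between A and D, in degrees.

ω = 2π·43.1 = 270.8 rad/s, so T = P/ω = 46800×10³ / 270.8 = 172800 N·m.
J_AB = π(0.340)⁴/32 = 1.31×10^-3 m⁴; J_BC = π(0.213)⁴/32 = 2.02×10^-4 m⁴; J_CD = π(0.355)⁴/32 = 1.56×10^-3 m⁴.
θ = (T/G)·Σ L_i/J_i = (172800/78.9×10⁹)·(2.99/1.31×10^-3 + 0.886/2.02×10^-4 + 2.35/1.56×10^-3) = 0.01790 rad.

1.03°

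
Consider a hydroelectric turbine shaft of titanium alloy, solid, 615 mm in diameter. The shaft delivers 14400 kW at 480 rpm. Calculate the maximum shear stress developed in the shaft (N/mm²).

6.27 N/mm²

ω = 2π·480/60 = 50.27 rad/s, so T = P/ω = 14400×10³ / 50.27 = 286500 N·m.
J = πd⁴/32 = π(0.615)⁴/32 = 0.01404 m⁴.
τ_max = T·r/J = 286500 × 0.307 / 0.01404 = 6.272×10^6 Pa.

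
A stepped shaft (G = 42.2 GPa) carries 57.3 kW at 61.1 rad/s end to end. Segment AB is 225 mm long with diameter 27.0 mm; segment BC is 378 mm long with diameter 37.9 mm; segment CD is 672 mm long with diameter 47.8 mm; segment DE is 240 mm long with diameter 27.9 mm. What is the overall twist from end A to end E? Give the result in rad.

0.256 rad

ω = 61.1 rad/s, so T = P/ω = 57.3×10³ / 61.10 = 937.8 N·m.
J_AB = π(0.0270)⁴/32 = 5.22×10^-8 m⁴; J_BC = π(0.0379)⁴/32 = 2.03×10^-7 m⁴; J_CD = π(0.0478)⁴/32 = 5.13×10^-7 m⁴; J_DE = π(0.0279)⁴/32 = 5.95×10^-8 m⁴.
θ = (T/G)·Σ L_i/J_i = (937.8/42.2×10⁹)·(0.225/5.22×10^-8 + 0.378/2.03×10^-7 + 0.672/5.13×10^-7 + 0.240/5.95×10^-8) = 0.2561 rad.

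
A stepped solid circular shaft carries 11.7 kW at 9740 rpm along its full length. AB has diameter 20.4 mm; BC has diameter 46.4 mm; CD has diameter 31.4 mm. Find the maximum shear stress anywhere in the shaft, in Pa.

ω = 2π·9740/60 = 1020 rad/s, so T = P/ω = 11.7×10³ / 1020 = 11.47 N·m.
Under the same torque, τ_max = 16T/(πd³) is largest where d is smallest — segment AB (d = 20.4 mm).
τ_max = 16·11.47/(π·(0.0204)³) = 6.881×10^6 Pa.

6.88e6 Pa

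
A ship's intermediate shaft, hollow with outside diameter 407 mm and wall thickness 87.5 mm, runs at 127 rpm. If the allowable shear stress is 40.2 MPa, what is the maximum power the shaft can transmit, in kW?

J = π(d_o⁴ − d_i⁴)/32 = π(0.407⁴ − 0.232⁴)/32 = 2.409×10^-3 m⁴.
T_max = τ_allow·J/r = 4.02×10^7 × 2.409×10^-3 / 0.203 = 476000 N·m.
ω = 2π·127/60 = 13.30 rad/s, so P_max = T_max·ω = 6.330×10^6 W.

6330 kW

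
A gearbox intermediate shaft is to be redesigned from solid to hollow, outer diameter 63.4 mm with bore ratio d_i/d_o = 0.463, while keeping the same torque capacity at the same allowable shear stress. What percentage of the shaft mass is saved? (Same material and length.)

18.9 %

Equal τ_max and T ⇒ the solid shaft needs d_s³ = d_o³(1−k⁴), so d_s = 63.4·(1−0.463⁴)^(1/3) = 62.41 mm.
Area ratio A_h/A_s = d_o²(1−k²)/d_s² = (1−k²)/(1−k⁴)^(2/3) = 0.8107.
Mass saving = 1 − 0.8107 = 18.9 %.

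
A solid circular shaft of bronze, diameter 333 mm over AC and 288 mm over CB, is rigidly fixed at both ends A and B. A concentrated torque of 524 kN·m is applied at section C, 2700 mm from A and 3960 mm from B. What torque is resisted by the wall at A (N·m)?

379000 N·m

Compatibility: T_A·a/J_AC = T_B·b/J_CB with T_A + T_B = T₀.
J_AC = 1.21×10^-3 m⁴, J_CB = 6.75×10^-4 m⁴, so T_A = T₀·(J_AC/a)/((J_AC/a)+(J_CB/b)) = 379300 N·m, T_B = 144700 N·m.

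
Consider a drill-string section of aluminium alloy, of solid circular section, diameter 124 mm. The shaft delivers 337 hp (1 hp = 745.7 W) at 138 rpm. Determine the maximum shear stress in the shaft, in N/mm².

46.5 N/mm²

ω = 2π·138/60 = 14.45 rad/s, so T = P/ω = 337×745.7 / 14.45 = 17390 N·m.
J = πd⁴/32 = π(0.124)⁴/32 = 2.321×10^-5 m⁴.
τ_max = T·r/J = 17390 × 0.0620 / 2.321×10^-5 = 4.645×10^7 Pa.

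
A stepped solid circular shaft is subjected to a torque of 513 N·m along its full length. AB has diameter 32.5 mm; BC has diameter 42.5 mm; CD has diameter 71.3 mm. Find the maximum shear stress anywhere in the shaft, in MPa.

Under the same torque, τ_max = 16T/(πd³) is largest where d is smallest — segment AB (d = 32.5 mm).
τ_max = 16·513.0/(π·(0.0325)³) = 7.611×10^7 Pa.

76.1 MPa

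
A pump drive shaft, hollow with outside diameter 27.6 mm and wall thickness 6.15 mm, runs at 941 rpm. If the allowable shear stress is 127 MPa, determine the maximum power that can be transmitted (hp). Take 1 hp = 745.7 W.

62.7 hp

J = π(d_o⁴ − d_i⁴)/32 = π(0.0276⁴ − 0.0153⁴)/32 = 5.159×10^-8 m⁴.
T_max = τ_allow·J/r = 1.27×10^8 × 5.159×10^-8 / 0.0138 = 474.8 N·m.
ω = 2π·941/60 = 98.54 rad/s, so P_max = T_max·ω = 4.678×10^4 W.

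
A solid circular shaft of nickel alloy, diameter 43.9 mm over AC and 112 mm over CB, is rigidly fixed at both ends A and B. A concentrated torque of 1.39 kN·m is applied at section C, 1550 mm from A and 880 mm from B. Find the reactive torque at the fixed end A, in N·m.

Compatibility: T_A·a/J_AC = T_B·b/J_CB with T_A + T_B = T₀.
J_AC = 3.65×10^-7 m⁴, J_CB = 1.54×10^-5 m⁴, so T_A = T₀·(J_AC/a)/((J_AC/a)+(J_CB/b)) = 18.38 N·m, T_B = 1372 N·m.

18.4 N·m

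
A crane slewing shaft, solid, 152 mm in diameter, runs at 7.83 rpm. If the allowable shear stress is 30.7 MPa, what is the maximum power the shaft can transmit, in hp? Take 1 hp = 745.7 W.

23.3 hp

J = πd⁴/32 = π(0.152)⁴/32 = 5.241×10^-5 m⁴.
T_max = τ_allow·J/r = 3.07×10^7 × 5.241×10^-5 / 0.0760 = 21170 N·m.
ω = 2π·7.83/60 = 0.8200 rad/s, so P_max = T_max·ω = 1.736×10^4 W.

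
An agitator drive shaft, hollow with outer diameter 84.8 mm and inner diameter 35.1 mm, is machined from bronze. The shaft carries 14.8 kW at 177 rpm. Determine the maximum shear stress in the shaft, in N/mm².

ω = 2π·177/60 = 18.54 rad/s, so T = P/ω = 14.8×10³ / 18.54 = 798.5 N·m.
J = π(d_o⁴ − d_i⁴)/32 = π(0.0848⁴ − 0.0351⁴)/32 = 4.928×10^-6 m⁴.
τ_max = T·r/J = 798.5 × 0.0424 / 4.928×10^-6 = 6.870×10^6 Pa.

6.87 N/mm²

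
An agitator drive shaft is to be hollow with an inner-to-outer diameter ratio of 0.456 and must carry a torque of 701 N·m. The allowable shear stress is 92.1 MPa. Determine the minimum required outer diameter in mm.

For a hollow shaft with d_i/d_o = 0.456: τ_max = 16T/(π d_o³ (1−k⁴)), so d_o = [16T/(π τ_allow (1−k⁴))]^(1/3) = [16·701.0/(π·9.21×10^7·0.9568)]^(1/3) = 0.03435 m.

34.3 mm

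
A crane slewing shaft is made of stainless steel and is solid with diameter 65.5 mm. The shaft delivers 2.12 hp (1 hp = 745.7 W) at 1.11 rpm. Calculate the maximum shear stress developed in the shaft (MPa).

ω = 2π·1.11/60 = 0.1162 rad/s, so T = P/ω = 2.12×745.7 / 0.1162 = 13600 N·m.
J = πd⁴/32 = π(0.0655)⁴/32 = 1.807×10^-6 m⁴.
τ_max = T·r/J = 13600 × 0.0328 / 1.807×10^-6 = 2.465×10^8 Pa.

246 MPa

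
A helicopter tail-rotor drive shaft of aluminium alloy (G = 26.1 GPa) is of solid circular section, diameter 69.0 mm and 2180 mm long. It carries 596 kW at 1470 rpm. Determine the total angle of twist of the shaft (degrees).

8.33°

ω = 2π·1470/60 = 153.9 rad/s, so T = P/ω = 596×10³ / 153.9 = 3872 N·m.
J = πd⁴/32 = π(0.0690)⁴/32 = 2.225×10^-6 m⁴.
θ = T·L/(G·J) = 3872 × 2.18 / (26.1×10⁹ × 2.225×10^-6) = 0.1453 rad.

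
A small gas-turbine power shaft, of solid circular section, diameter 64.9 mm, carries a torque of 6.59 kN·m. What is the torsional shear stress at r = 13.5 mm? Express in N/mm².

J = πd⁴/32 = π(0.0649)⁴/32 = 1.742×10^-6 m⁴.
Shear stress varies linearly with radius: τ = T·r/J = 6590 × 0.0135 / 1.742×10^-6 = 5.108×10^7 Pa.

51.1 N/mm²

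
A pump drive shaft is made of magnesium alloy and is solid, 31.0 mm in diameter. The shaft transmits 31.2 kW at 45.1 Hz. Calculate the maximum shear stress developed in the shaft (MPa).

ω = 2π·45.1 = 283.4 rad/s, so T = P/ω = 31.2×10³ / 283.4 = 110.1 N·m.
J = πd⁴/32 = π(0.0310)⁴/32 = 9.067×10^-8 m⁴.
τ_max = T·r/J = 110.1 × 0.0155 / 9.067×10^-8 = 1.882×10^7 Pa.

18.8 MPa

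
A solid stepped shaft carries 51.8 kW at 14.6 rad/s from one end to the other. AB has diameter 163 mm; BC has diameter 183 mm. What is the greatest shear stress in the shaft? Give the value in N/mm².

4.17 N/mm²

ω = 14.6 rad/s, so T = P/ω = 51.8×10³ / 14.60 = 3548 N·m.
Under the same torque, τ_max = 16T/(πd³) is largest where d is smallest — segment AB (d = 163 mm).
τ_max = 16·3548/(π·(0.163)³) = 4.172×10^6 Pa.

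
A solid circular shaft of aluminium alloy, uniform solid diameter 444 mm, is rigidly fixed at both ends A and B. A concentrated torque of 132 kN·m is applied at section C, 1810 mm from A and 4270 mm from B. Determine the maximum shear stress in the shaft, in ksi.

0.782 ksi

With uniform GJ and both ends fixed, compatibility θ_AC = θ_CB gives T_A·a = T_B·b, together with T_A + T_B = T₀.
T_A = T₀·b/(a+b) = 132000·4270/6080 = 92700 N·m; T_B = 39300 N·m.
τ in each portion: τ_AC = 5.39×10^6 Pa, τ_CB = 2.29×10^6 Pa; maximum is in AC.
τ_max = T_AC·r/J = 92700·0.222/3.82×10^-3 = 5.394×10^6 Pa.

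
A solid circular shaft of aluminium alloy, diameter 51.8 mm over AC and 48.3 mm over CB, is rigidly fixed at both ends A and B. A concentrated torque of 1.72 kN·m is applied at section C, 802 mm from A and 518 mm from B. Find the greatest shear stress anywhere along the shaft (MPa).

Compatibility: T_A·a/J_AC = T_B·b/J_CB with T_A + T_B = T₀.
J_AC = 7.07×10^-7 m⁴, J_CB = 5.34×10^-7 m⁴, so T_A = T₀·(J_AC/a)/((J_AC/a)+(J_CB/b)) = 792.5 N·m, T_B = 927.5 N·m.
τ in each portion: τ_AC = 2.90×10^7 Pa, τ_CB = 4.19×10^7 Pa; maximum is in CB.
τ_max = T_CB·r/J = 927.5·0.0241/5.34×10^-7 = 4.192×10^7 Pa.

41.9 MPa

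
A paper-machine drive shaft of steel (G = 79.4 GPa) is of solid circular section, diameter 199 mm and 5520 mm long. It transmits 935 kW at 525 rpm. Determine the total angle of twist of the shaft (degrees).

0.440°

ω = 2π·525/60 = 54.98 rad/s, so T = P/ω = 935×10³ / 54.98 = 17010 N·m.
J = πd⁴/32 = π(0.199)⁴/32 = 1.540×10^-4 m⁴.
θ = T·L/(G·J) = 17010 × 5.52 / (79.4×10⁹ × 1.540×10^-4) = 7.679×10^-3 rad.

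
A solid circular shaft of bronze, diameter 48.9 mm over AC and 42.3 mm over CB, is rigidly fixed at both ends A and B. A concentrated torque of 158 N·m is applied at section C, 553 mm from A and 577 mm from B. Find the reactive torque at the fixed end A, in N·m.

103 N·m

Compatibility: T_A·a/J_AC = T_B·b/J_CB with T_A + T_B = T₀.
J_AC = 5.61×10^-7 m⁴, J_CB = 3.14×10^-7 m⁴, so T_A = T₀·(J_AC/a)/((J_AC/a)+(J_CB/b)) = 102.8 N·m, T_B = 55.18 N·m.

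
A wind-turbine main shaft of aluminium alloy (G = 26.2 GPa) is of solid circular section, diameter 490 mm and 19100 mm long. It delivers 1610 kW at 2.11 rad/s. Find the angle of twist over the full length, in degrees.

5.63°

ω = 2.11 rad/s, so T = P/ω = 1610×10³ / 2.110 = 763000 N·m.
J = πd⁴/32 = π(0.490)⁴/32 = 5.660×10^-3 m⁴.
θ = T·L/(G·J) = 763000 × 19.1 / (26.2×10⁹ × 5.660×10^-3) = 0.09829 rad.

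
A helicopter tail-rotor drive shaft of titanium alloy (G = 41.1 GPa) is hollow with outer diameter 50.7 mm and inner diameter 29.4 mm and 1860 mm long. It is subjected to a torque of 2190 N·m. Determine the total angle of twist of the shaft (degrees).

9.87°

J = π(d_o⁴ − d_i⁴)/32 = π(0.0507⁴ − 0.0294⁴)/32 = 5.753×10^-7 m⁴.
θ = T·L/(G·J) = 2190 × 1.86 / (41.1×10⁹ × 5.753×10^-7) = 0.1723 rad.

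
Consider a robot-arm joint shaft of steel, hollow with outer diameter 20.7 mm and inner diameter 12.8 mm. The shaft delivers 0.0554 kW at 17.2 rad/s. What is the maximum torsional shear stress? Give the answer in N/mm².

2.17 N/mm²

ω = 17.2 rad/s, so T = P/ω = 0.0554×10³ / 17.20 = 3.221 N·m.
J = π(d_o⁴ − d_i⁴)/32 = π(0.0207⁴ − 0.0128⁴)/32 = 1.539×10^-8 m⁴.
τ_max = T·r/J = 3.221 × 0.0103 / 1.539×10^-8 = 2.166×10^6 Pa.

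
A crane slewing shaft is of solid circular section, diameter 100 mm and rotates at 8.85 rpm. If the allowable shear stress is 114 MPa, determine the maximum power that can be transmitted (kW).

20.7 kW

J = πd⁴/32 = π(0.100)⁴/32 = 9.817×10^-6 m⁴.
T_max = τ_allow·J/r = 1.14×10^8 × 9.817×10^-6 / 0.0500 = 22380 N·m.
ω = 2π·8.85/60 = 0.9268 rad/s, so P_max = T_max·ω = 2.074×10^4 W.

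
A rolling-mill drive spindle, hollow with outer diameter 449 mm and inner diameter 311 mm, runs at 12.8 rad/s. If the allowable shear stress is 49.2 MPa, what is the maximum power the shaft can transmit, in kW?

8620 kW

J = π(d_o⁴ − d_i⁴)/32 = π(0.449⁴ − 0.311⁴)/32 = 3.072×10^-3 m⁴.
T_max = τ_allow·J/r = 4.92×10^7 × 3.072×10^-3 / 0.225 = 673200 N·m.
ω = 12.8 rad/s, so P_max = T_max·ω = 8.617×10^6 W.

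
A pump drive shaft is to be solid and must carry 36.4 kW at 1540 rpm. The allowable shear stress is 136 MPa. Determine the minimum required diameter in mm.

20.4 mm

ω = 2π·1540/60 = 161.3 rad/s, so T = P/ω = 36.4×10³ / 161.3 = 225.7 N·m.
For a solid shaft τ_max = 16T/(πd³), so d = (16T/(π τ_allow))^(1/3) = (16·225.7/(π·1.36×10^8))^(1/3) = 0.02037 m.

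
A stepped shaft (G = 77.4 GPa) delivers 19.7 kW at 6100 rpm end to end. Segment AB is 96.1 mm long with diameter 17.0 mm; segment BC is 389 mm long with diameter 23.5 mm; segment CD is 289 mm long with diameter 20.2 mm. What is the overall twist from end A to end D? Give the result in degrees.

ω = 2π·6100/60 = 638.8 rad/s, so T = P/ω = 19.7×10³ / 638.8 = 30.84 N·m.
J_AB = π(0.0170)⁴/32 = 8.20×10^-9 m⁴; J_BC = π(0.0235)⁴/32 = 2.99×10^-8 m⁴; J_CD = π(0.0202)⁴/32 = 1.63×10^-8 m⁴.
θ = (T/G)·Σ L_i/J_i = (30.84/77.4×10⁹)·(0.0961/8.20×10^-9 + 0.389/2.99×10^-8 + 0.289/1.63×10^-8) = 0.01689 rad.

0.968°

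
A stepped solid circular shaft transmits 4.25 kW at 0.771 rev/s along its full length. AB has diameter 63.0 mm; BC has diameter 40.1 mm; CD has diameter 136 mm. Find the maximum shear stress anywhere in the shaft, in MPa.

ω = 2π·0.771 = 4.844 rad/s, so T = P/ω = 4.25×10³ / 4.844 = 877.3 N·m.
Under the same torque, τ_max = 16T/(πd³) is largest where d is smallest — segment BC (d = 40.1 mm).
τ_max = 16·877.3/(π·(0.0401)³) = 6.929×10^7 Pa.

69.3 MPa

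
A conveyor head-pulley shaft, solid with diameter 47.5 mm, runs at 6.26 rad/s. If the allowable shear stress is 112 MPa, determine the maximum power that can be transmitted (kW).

J = πd⁴/32 = π(0.0475)⁴/32 = 4.998×10^-7 m⁴.
T_max = τ_allow·J/r = 1.12×10^8 × 4.998×10^-7 / 0.0238 = 2357 N·m.
ω = 6.26 rad/s, so P_max = T_max·ω = 1.475×10^4 W.

14.8 kW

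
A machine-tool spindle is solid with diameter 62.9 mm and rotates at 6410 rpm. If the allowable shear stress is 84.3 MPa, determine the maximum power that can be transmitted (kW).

2770 kW

J = πd⁴/32 = π(0.0629)⁴/32 = 1.537×10^-6 m⁴.
T_max = τ_allow·J/r = 8.43×10^7 × 1.537×10^-6 / 0.0314 = 4119 N·m.
ω = 2π·6410/60 = 671.3 rad/s, so P_max = T_max·ω = 2.765×10^6 W.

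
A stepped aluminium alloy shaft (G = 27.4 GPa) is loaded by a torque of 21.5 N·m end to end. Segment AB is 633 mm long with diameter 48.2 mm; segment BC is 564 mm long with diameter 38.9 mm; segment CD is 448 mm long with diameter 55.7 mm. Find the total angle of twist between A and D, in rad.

0.00328 rad

J_AB = π(0.0482)⁴/32 = 5.30×10^-7 m⁴; J_BC = π(0.0389)⁴/32 = 2.25×10^-7 m⁴; J_CD = π(0.0557)⁴/32 = 9.45×10^-7 m⁴.
θ = (T/G)·Σ L_i/J_i = (21.50/27.4×10⁹)·(0.633/5.30×10^-7 + 0.564/2.25×10^-7 + 0.448/9.45×10^-7) = 3.278×10^-3 rad.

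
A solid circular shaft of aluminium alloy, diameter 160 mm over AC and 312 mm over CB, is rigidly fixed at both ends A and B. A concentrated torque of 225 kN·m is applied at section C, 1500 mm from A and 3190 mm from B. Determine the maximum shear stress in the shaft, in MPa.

35.9 MPa

Compatibility: T_A·a/J_AC = T_B·b/J_CB with T_A + T_B = T₀.
J_AC = 6.43×10^-5 m⁴, J_CB = 9.30×10^-4 m⁴, so T_A = T₀·(J_AC/a)/((J_AC/a)+(J_CB/b)) = 28850 N·m, T_B = 196100 N·m.
τ in each portion: τ_AC = 3.59×10^7 Pa, τ_CB = 3.29×10^7 Pa; maximum is in AC.
τ_max = T_AC·r/J = 28850·0.0800/6.43×10^-5 = 3.587×10^7 Pa.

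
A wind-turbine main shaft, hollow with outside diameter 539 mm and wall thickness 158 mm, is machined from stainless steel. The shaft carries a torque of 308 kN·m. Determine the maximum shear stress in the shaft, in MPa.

10.3 MPa

J = π(d_o⁴ − d_i⁴)/32 = π(0.539⁴ − 0.223⁴)/32 = 8.043×10^-3 m⁴.
τ_max = T·r/J = 308000 × 0.270 / 8.043×10^-3 = 1.032×10^7 Pa.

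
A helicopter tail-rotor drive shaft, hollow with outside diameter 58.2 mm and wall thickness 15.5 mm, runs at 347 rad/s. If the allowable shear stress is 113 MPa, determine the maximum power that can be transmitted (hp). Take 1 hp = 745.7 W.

1940 hp

J = π(d_o⁴ − d_i⁴)/32 = π(0.0582⁴ − 0.0272⁴)/32 = 1.073×10^-6 m⁴.
T_max = τ_allow·J/r = 1.13×10^8 × 1.073×10^-6 / 0.0291 = 4165 N·m.
ω = 347 rad/s, so P_max = T_max·ω = 1.445×10^6 W.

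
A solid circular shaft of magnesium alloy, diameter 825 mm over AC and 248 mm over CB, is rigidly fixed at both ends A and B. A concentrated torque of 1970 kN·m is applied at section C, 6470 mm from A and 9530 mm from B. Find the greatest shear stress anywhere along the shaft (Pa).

Compatibility: T_A·a/J_AC = T_B·b/J_CB with T_A + T_B = T₀.
J_AC = 0.0455 m⁴, J_CB = 3.71×10^-4 m⁴, so T_A = T₀·(J_AC/a)/((J_AC/a)+(J_CB/b)) = 1.959e6 N·m, T_B = 10860 N·m.
τ in each portion: τ_AC = 1.78×10^7 Pa, τ_CB = 3.63×10^6 Pa; maximum is in AC.
τ_max = T_AC·r/J = 1.959e6·0.412/0.0455 = 1.777×10^7 Pa.

1.78e7 Pa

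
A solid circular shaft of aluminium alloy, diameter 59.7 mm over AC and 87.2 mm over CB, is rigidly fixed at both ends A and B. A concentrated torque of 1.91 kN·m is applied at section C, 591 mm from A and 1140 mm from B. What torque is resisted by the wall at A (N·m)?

Compatibility: T_A·a/J_AC = T_B·b/J_CB with T_A + T_B = T₀.
J_AC = 1.25×10^-6 m⁴, J_CB = 5.68×10^-6 m⁴, so T_A = T₀·(J_AC/a)/((J_AC/a)+(J_CB/b)) = 568.5 N·m, T_B = 1341 N·m.

569 N·m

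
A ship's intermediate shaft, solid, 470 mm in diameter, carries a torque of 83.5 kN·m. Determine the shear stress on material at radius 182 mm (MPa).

J = πd⁴/32 = π(0.470)⁴/32 = 4.791×10^-3 m⁴.
Shear stress varies linearly with radius: τ = T·r/J = 83500 × 0.182 / 4.791×10^-3 = 3.172×10^6 Pa.

3.17 MPa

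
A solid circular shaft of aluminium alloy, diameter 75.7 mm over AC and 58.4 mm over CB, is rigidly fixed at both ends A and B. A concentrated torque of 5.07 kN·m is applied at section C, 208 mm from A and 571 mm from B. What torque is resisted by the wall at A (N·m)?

4490 N·m

Compatibility: T_A·a/J_AC = T_B·b/J_CB with T_A + T_B = T₀.
J_AC = 3.22×10^-6 m⁴, J_CB = 1.14×10^-6 m⁴, so T_A = T₀·(J_AC/a)/((J_AC/a)+(J_CB/b)) = 4491 N·m, T_B = 579.4 N·m.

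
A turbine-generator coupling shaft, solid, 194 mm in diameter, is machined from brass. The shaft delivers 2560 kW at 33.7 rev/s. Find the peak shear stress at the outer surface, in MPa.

ω = 2π·33.7 = 211.7 rad/s, so T = P/ω = 2560×10³ / 211.7 = 12090 N·m.
J = πd⁴/32 = π(0.194)⁴/32 = 1.391×10^-4 m⁴.
τ_max = T·r/J = 12090 × 0.0970 / 1.391×10^-4 = 8.433×10^6 Pa.

8.43 MPa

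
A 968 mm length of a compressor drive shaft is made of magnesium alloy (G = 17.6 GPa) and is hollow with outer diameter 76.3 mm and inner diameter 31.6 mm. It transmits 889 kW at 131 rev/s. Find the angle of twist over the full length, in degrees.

1.05°

ω = 2π·131 = 823.1 rad/s, so T = P/ω = 889×10³ / 823.1 = 1080 N·m.
J = π(d_o⁴ − d_i⁴)/32 = π(0.0763⁴ − 0.0316⁴)/32 = 3.229×10^-6 m⁴.
θ = T·L/(G·J) = 1080 × 0.968 / (17.6×10⁹ × 3.229×10^-6) = 0.01839 rad.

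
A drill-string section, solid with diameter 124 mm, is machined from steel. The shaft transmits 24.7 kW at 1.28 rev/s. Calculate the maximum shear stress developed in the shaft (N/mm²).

8.20 N/mm²

ω = 2π·1.28 = 8.042 rad/s, so T = P/ω = 24.7×10³ / 8.042 = 3071 N·m.
J = πd⁴/32 = π(0.124)⁴/32 = 2.321×10^-5 m⁴.
τ_max = T·r/J = 3071 × 0.0620 / 2.321×10^-5 = 8.204×10^6 Pa.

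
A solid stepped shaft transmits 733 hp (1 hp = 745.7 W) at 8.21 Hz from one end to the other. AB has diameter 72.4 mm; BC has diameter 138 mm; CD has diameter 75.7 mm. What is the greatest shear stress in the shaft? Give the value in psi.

20600 psi

ω = 2π·8.21 = 51.58 rad/s, so T = P/ω = 733×745.7 / 51.58 = 10600 N·m.
Under the same torque, τ_max = 16T/(πd³) is largest where d is smallest — segment AB (d = 72.4 mm).
τ_max = 16·10600/(π·(0.0724)³) = 1.422×10^8 Pa.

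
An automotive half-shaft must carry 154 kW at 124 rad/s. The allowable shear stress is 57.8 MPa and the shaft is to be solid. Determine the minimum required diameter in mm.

ω = 124 rad/s, so T = P/ω = 154×10³ / 124.0 = 1242 N·m.
For a solid shaft τ_max = 16T/(πd³), so d = (16T/(π τ_allow))^(1/3) = (16·1242/(π·5.78×10^7))^(1/3) = 0.04783 m.

47.8 mm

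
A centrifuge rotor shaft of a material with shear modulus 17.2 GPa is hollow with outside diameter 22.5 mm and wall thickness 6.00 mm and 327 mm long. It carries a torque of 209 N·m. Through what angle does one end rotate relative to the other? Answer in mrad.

166 mrad

J = π(d_o⁴ − d_i⁴)/32 = π(0.0225⁴ − 0.0105⁴)/32 = 2.397×10^-8 m⁴.
θ = T·L/(G·J) = 209.0 × 0.327 / (17.2×10⁹ × 2.397×10^-8) = 0.1658 rad.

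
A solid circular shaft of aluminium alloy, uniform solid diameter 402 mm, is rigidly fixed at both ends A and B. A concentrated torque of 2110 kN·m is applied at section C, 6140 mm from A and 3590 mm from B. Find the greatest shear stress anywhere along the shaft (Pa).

1.04e8 Pa

With uniform GJ and both ends fixed, compatibility θ_AC = θ_CB gives T_A·a = T_B·b, together with T_A + T_B = T₀.
T_A = T₀·b/(a+b) = 2.110e6·3590/9730 = 778500 N·m; T_B = 1.331e6 N·m.
τ in each portion: τ_AC = 6.10×10^7 Pa, τ_CB = 1.04×10^8 Pa; maximum is in CB.
τ_max = T_CB·r/J = 1.331e6·0.201/2.56×10^-3 = 1.044×10^8 Pa.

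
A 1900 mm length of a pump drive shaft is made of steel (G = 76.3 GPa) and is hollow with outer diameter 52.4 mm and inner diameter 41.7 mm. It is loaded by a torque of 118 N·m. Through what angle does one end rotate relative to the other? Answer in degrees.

0.380°

J = π(d_o⁴ − d_i⁴)/32 = π(0.0524⁴ − 0.0417⁴)/32 = 4.433×10^-7 m⁴.
θ = T·L/(G·J) = 118.0 × 1.90 / (76.3×10⁹ × 4.433×10^-7) = 6.628×10^-3 rad.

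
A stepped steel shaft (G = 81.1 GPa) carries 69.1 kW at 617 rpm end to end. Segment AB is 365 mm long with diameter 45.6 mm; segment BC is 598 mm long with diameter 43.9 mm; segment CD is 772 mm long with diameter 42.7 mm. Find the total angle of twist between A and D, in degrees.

3.68°

ω = 2π·617/60 = 64.61 rad/s, so T = P/ω = 69.1×10³ / 64.61 = 1069 N·m.
J_AB = π(0.0456)⁴/32 = 4.24×10^-7 m⁴; J_BC = π(0.0439)⁴/32 = 3.65×10^-7 m⁴; J_CD = π(0.0427)⁴/32 = 3.26×10^-7 m⁴.
θ = (T/G)·Σ L_i/J_i = (1069/81.1×10⁹)·(0.365/4.24×10^-7 + 0.598/3.65×10^-7 + 0.772/3.26×10^-7) = 0.06416 rad.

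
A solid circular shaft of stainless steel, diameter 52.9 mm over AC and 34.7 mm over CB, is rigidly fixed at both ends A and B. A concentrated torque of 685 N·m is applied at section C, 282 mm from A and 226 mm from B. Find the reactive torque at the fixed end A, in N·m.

556 N·m

Compatibility: T_A·a/J_AC = T_B·b/J_CB with T_A + T_B = T₀.
J_AC = 7.69×10^-7 m⁴, J_CB = 1.42×10^-7 m⁴, so T_A = T₀·(J_AC/a)/((J_AC/a)+(J_CB/b)) = 556.5 N·m, T_B = 128.5 N·m.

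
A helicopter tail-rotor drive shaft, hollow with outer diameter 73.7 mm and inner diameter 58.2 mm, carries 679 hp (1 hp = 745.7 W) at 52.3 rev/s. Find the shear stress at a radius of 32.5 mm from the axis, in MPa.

28.3 MPa

ω = 2π·52.3 = 328.6 rad/s, so T = P/ω = 679×745.7 / 328.6 = 1541 N·m.
J = π(d_o⁴ − d_i⁴)/32 = π(0.0737⁴ − 0.0582⁴)/32 = 1.770×10^-6 m⁴.
Shear stress varies linearly with radius: τ = T·r/J = 1541 × 0.0325 / 1.770×10^-6 = 2.829×10^7 Pa.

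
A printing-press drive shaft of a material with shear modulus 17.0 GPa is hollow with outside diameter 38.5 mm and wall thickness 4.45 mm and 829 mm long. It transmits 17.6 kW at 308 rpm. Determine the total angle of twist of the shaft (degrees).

ω = 2π·308/60 = 32.25 rad/s, so T = P/ω = 17.6×10³ / 32.25 = 545.7 N·m.
J = π(d_o⁴ − d_i⁴)/32 = π(0.0385⁴ − 0.0296⁴)/32 = 1.403×10^-7 m⁴.
θ = T·L/(G·J) = 545.7 × 0.829 / (17.0×10⁹ × 1.403×10^-7) = 0.1896 rad.

10.9°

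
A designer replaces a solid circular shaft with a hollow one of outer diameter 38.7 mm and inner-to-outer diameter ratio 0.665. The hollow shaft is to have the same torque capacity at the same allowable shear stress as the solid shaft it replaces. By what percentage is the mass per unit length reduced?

35.5 %

Equal τ_max and T ⇒ the solid shaft needs d_s³ = d_o³(1−k⁴), so d_s = 38.7·(1−0.665⁴)^(1/3) = 35.99 mm.
Area ratio A_h/A_s = d_o²(1−k²)/d_s² = (1−k²)/(1−k⁴)^(2/3) = 0.6449.
Mass saving = 1 − 0.6449 = 35.5 %.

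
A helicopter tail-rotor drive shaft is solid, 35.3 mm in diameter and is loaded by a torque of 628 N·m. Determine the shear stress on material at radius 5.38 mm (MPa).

22.2 MPa

J = πd⁴/32 = π(0.0353)⁴/32 = 1.524×10^-7 m⁴.
Shear stress varies linearly with radius: τ = T·r/J = 628.0 × 0.00538 / 1.524×10^-7 = 2.216×10^7 Pa.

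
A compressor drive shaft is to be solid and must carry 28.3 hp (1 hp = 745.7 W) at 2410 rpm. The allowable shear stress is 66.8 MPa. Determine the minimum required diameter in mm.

ω = 2π·2410/60 = 252.4 rad/s, so T = P/ω = 28.3×745.7 / 252.4 = 83.62 N·m.
For a solid shaft τ_max = 16T/(πd³), so d = (16T/(π τ_allow))^(1/3) = (16·83.62/(π·6.68×10^7))^(1/3) = 0.01854 m.

18.5 mm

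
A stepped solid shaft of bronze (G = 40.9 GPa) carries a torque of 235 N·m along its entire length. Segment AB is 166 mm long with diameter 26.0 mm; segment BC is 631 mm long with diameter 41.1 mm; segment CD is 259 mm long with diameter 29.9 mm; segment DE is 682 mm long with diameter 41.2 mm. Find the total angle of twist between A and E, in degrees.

J_AB = π(0.0260)⁴/32 = 4.49×10^-8 m⁴; J_BC = π(0.0411)⁴/32 = 2.80×10^-7 m⁴; J_CD = π(0.0299)⁴/32 = 7.85×10^-8 m⁴; J_DE = π(0.0412)⁴/32 = 2.83×10^-7 m⁴.
θ = (T/G)·Σ L_i/J_i = (235.0/40.9×10⁹)·(0.166/4.49×10^-8 + 0.631/2.80×10^-7 + 0.259/7.85×10^-8 + 0.682/2.83×10^-7) = 0.06702 rad.

3.84°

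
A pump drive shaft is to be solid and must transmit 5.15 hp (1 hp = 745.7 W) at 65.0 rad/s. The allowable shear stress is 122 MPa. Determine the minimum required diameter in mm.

ω = 65.0 rad/s, so T = P/ω = 5.15×745.7 / 65.00 = 59.08 N·m.
For a solid shaft τ_max = 16T/(πd³), so d = (16T/(π τ_allow))^(1/3) = (16·59.08/(π·1.22×10^8))^(1/3) = 0.01351 m.

13.5 mm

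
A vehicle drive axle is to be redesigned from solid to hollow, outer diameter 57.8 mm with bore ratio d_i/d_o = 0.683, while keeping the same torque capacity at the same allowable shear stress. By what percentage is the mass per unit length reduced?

37.2 %

Equal τ_max and T ⇒ the solid shaft needs d_s³ = d_o³(1−k⁴), so d_s = 57.8·(1−0.683⁴)^(1/3) = 53.26 mm.
Area ratio A_h/A_s = d_o²(1−k²)/d_s² = (1−k²)/(1−k⁴)^(2/3) = 0.6283.
Mass saving = 1 − 0.6283 = 37.2 %.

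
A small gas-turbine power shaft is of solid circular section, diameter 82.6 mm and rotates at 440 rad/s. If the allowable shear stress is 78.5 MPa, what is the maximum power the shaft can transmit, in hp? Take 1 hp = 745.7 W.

J = πd⁴/32 = π(0.0826)⁴/32 = 4.570×10^-6 m⁴.
T_max = τ_allow·J/r = 7.85×10^7 × 4.570×10^-6 / 0.0413 = 8686 N·m.
ω = 440 rad/s, so P_max = T_max·ω = 3.822×10^6 W.

5130 hp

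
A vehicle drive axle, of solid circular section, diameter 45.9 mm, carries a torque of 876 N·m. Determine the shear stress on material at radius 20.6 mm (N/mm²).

41.4 N/mm²

J = πd⁴/32 = π(0.0459)⁴/32 = 4.358×10^-7 m⁴.
Shear stress varies linearly with radius: τ = T·r/J = 876.0 × 0.0206 / 4.358×10^-7 = 4.141×10^7 Pa.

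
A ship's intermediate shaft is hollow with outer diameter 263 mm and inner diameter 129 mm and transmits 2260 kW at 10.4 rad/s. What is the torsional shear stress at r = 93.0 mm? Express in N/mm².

45.7 N/mm²

ω = 10.4 rad/s, so T = P/ω = 2260×10³ / 10.40 = 217300 N·m.
J = π(d_o⁴ − d_i⁴)/32 = π(0.263⁴ − 0.129⁴)/32 = 4.425×10^-4 m⁴.
Shear stress varies linearly with radius: τ = T·r/J = 217300 × 0.0930 / 4.425×10^-4 = 4.567×10^7 Pa.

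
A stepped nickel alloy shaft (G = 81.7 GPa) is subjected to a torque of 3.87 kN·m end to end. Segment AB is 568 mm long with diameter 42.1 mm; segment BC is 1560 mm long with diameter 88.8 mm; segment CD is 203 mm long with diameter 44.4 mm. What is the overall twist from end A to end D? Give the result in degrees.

7.14°

J_AB = π(0.0421)⁴/32 = 3.08×10^-7 m⁴; J_BC = π(0.0888)⁴/32 = 6.10×10^-6 m⁴; J_CD = π(0.0444)⁴/32 = 3.82×10^-7 m⁴.
θ = (T/G)·Σ L_i/J_i = (3870/81.7×10⁹)·(0.568/3.08×10^-7 + 1.56/6.10×10^-6 + 0.203/3.82×10^-7) = 0.1245 rad.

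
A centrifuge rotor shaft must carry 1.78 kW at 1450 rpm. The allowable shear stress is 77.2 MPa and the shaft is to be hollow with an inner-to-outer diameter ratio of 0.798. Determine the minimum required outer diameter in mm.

10.9 mm

ω = 2π·1450/60 = 151.8 rad/s, so T = P/ω = 1.78×10³ / 151.8 = 11.72 N·m.
For a hollow shaft with d_i/d_o = 0.798: τ_max = 16T/(π d_o³ (1−k⁴)), so d_o = [16T/(π τ_allow (1−k⁴))]^(1/3) = [16·11.72/(π·7.72×10^7·0.5945)]^(1/3) = 0.01092 m.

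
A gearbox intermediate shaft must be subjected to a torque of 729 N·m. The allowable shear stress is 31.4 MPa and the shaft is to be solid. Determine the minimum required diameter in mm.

For a solid shaft τ_max = 16T/(πd³), so d = (16T/(π τ_allow))^(1/3) = (16·729.0/(π·3.14×10^7))^(1/3) = 0.04908 m.

49.1 mm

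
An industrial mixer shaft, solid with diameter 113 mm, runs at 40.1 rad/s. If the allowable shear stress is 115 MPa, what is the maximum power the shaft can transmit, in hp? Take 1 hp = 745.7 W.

1750 hp

J = πd⁴/32 = π(0.113)⁴/32 = 1.601×10^-5 m⁴.
T_max = τ_allow·J/r = 1.15×10^8 × 1.601×10^-5 / 0.0565 = 32580 N·m.
ω = 40.1 rad/s, so P_max = T_max·ω = 1.306×10^6 W.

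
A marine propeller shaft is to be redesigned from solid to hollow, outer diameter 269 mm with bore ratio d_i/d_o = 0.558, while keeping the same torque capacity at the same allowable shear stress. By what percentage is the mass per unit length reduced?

26.3 %

Equal τ_max and T ⇒ the solid shaft needs d_s³ = d_o³(1−k⁴), so d_s = 269·(1−0.558⁴)^(1/3) = 260.0 mm.
Area ratio A_h/A_s = d_o²(1−k²)/d_s² = (1−k²)/(1−k⁴)^(2/3) = 0.7371.
Mass saving = 1 − 0.7371 = 26.3 %.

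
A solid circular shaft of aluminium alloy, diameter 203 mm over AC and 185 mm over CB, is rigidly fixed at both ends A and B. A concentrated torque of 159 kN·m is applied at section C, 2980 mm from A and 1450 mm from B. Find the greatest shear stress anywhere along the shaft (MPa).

75.0 MPa

Compatibility: T_A·a/J_AC = T_B·b/J_CB with T_A + T_B = T₀.
J_AC = 1.67×10^-4 m⁴, J_CB = 1.15×10^-4 m⁴, so T_A = T₀·(J_AC/a)/((J_AC/a)+(J_CB/b)) = 65770 N·m, T_B = 93230 N·m.
τ in each portion: τ_AC = 4.00×10^7 Pa, τ_CB = 7.50×10^7 Pa; maximum is in CB.
τ_max = T_CB·r/J = 93230·0.0925/1.15×10^-4 = 7.499×10^7 Pa.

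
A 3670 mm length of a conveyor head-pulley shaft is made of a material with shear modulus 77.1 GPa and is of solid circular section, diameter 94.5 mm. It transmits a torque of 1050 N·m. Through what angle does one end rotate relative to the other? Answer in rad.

0.00638 rad

J = πd⁴/32 = π(0.0945)⁴/32 = 7.829×10^-6 m⁴.
θ = T·L/(G·J) = 1050 × 3.67 / (77.1×10⁹ × 7.829×10^-6) = 6.384×10^-3 rad.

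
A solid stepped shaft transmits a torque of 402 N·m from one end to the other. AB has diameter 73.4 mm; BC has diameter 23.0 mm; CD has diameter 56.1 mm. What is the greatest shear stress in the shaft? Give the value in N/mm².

Under the same torque, τ_max = 16T/(πd³) is largest where d is smallest — segment BC (d = 23.0 mm).
τ_max = 16·402.0/(π·(0.0230)³) = 1.683×10^8 Pa.

168 N/mm²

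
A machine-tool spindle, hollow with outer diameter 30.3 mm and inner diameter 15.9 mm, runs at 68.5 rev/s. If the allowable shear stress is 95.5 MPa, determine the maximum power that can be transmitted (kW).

J = π(d_o⁴ − d_i⁴)/32 = π(0.0303⁴ − 0.0159⁴)/32 = 7.648×10^-8 m⁴.
T_max = τ_allow·J/r = 9.55×10^7 × 7.648×10^-8 / 0.0152 = 482.1 N·m.
ω = 2π·68.5 = 430.4 rad/s, so P_max = T_max·ω = 2.075×10^5 W.

207 kW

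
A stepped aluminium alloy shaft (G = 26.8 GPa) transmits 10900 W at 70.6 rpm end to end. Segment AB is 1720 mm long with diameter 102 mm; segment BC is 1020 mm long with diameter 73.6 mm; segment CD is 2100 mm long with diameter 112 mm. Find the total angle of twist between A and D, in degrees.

2.05°

ω = 2π·70.6/60 = 7.393 rad/s, so T = P/ω = 10900 / 7.393 = 1474 N·m.
J_AB = π(0.102)⁴/32 = 1.06×10^-5 m⁴; J_BC = π(0.0736)⁴/32 = 2.88×10^-6 m⁴; J_CD = π(0.112)⁴/32 = 1.54×10^-5 m⁴.
θ = (T/G)·Σ L_i/J_i = (1474/26.8×10⁹)·(1.72/1.06×10^-5 + 1.02/2.88×10^-6 + 2.10/1.54×10^-5) = 0.03586 rad.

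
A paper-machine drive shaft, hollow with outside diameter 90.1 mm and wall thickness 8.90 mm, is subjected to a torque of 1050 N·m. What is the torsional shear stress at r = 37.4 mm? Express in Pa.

1.04e7 Pa

J = π(d_o⁴ − d_i⁴)/32 = π(0.0901⁴ − 0.0723⁴)/32 = 3.787×10^-6 m⁴.
Shear stress varies linearly with radius: τ = T·r/J = 1050 × 0.0374 / 3.787×10^-6 = 1.037×10^7 Pa.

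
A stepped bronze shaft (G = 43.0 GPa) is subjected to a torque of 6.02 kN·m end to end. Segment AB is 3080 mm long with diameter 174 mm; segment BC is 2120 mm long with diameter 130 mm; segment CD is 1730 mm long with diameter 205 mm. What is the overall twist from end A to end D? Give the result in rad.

J_AB = π(0.174)⁴/32 = 9.00×10^-5 m⁴; J_BC = π(0.130)⁴/32 = 2.80×10^-5 m⁴; J_CD = π(0.205)⁴/32 = 1.73×10^-4 m⁴.
θ = (T/G)·Σ L_i/J_i = (6020/43.0×10⁹)·(3.08/9.00×10^-5 + 2.12/2.80×10^-5 + 1.73/1.73×10^-4) = 0.01677 rad.

0.0168 rad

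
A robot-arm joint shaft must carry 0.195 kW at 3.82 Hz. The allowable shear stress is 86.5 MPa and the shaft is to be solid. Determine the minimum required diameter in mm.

ω = 2π·3.82 = 24.00 rad/s, so T = P/ω = 0.195×10³ / 24.00 = 8.124 N·m.
For a solid shaft τ_max = 16T/(πd³), so d = (16T/(π τ_allow))^(1/3) = (16·8.124/(π·8.65×10^7))^(1/3) = 0.007821 m.

7.82 mm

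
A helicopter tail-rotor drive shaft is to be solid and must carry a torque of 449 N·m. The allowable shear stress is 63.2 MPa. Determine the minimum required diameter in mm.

33.1 mm

For a solid shaft τ_max = 16T/(πd³), so d = (16T/(π τ_allow))^(1/3) = (16·449.0/(π·6.32×10^7))^(1/3) = 0.03307 m.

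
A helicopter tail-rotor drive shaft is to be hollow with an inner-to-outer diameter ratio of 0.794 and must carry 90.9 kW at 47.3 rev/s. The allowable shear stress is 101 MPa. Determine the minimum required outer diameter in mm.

29.5 mm

ω = 2π·47.3 = 297.2 rad/s, so T = P/ω = 90.9×10³ / 297.2 = 305.9 N·m.
For a hollow shaft with d_i/d_o = 0.794: τ_max = 16T/(π d_o³ (1−k⁴)), so d_o = [16T/(π τ_allow (1−k⁴))]^(1/3) = [16·305.9/(π·1.01×10^8·0.6026)]^(1/3) = 0.02947 m.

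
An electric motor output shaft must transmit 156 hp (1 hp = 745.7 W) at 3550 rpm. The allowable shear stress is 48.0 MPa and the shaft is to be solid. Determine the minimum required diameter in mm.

32.1 mm

ω = 2π·3550/60 = 371.8 rad/s, so T = P/ω = 156×745.7 / 371.8 = 312.9 N·m.
For a solid shaft τ_max = 16T/(πd³), so d = (16T/(π τ_allow))^(1/3) = (16·312.9/(π·4.80×10^7))^(1/3) = 0.03214 m.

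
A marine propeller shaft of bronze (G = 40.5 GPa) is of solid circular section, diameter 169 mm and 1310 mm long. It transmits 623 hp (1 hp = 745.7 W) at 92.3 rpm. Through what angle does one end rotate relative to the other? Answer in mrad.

ω = 2π·92.3/60 = 9.666 rad/s, so T = P/ω = 623×745.7 / 9.666 = 48060 N·m.
J = πd⁴/32 = π(0.169)⁴/32 = 8.008×10^-5 m⁴.
θ = T·L/(G·J) = 48060 × 1.31 / (40.5×10⁹ × 8.008×10^-5) = 0.01941 rad.

19.4 mrad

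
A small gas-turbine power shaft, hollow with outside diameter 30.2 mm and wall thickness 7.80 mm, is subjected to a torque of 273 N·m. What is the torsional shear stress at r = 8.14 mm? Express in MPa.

J = π(d_o⁴ − d_i⁴)/32 = π(0.0302⁴ − 0.0146⁴)/32 = 7.720×10^-8 m⁴.
Shear stress varies linearly with radius: τ = T·r/J = 273.0 × 0.00814 / 7.720×10^-8 = 2.878×10^7 Pa.

28.8 MPa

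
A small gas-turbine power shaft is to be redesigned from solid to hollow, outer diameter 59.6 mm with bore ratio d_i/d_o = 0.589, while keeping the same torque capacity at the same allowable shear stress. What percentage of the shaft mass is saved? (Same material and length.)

28.9 %

Equal τ_max and T ⇒ the solid shaft needs d_s³ = d_o³(1−k⁴), so d_s = 59.6·(1−0.589⁴)^(1/3) = 57.11 mm.
Area ratio A_h/A_s = d_o²(1−k²)/d_s² = (1−k²)/(1−k⁴)^(2/3) = 0.7114.
Mass saving = 1 − 0.7114 = 28.9 %.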